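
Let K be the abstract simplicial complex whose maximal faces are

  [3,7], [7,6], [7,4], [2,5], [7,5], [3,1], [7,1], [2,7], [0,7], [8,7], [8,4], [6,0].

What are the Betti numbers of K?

b_0 = 1, b_1 = 4.

Order the vertices as 0 < 1 < 2 < 3 < 4 < 5 < 6 < 7 < 8. Listing each simplex with vertices in this order, K has dimension 1 with simplices:

  0-simplices (9): [0], [1], [2], [3], [4], [5], [6], [7], [8]
  1-simplices (12): [0,6], [0,7], [1,3], [1,7], [2,5], [2,7], [3,7], [4,7], [4,8], [5,7], [6,7], [7,8]

giving chain groups C_0 ≅ Z^9, C_1 ≅ Z^12.

Boundary ∂_1: C_1 → C_0 is given by ∂[p,q] = [q] − [p]. For instance
  ∂[6,7] = [7] − [6].
This gives a 9×12 integer matrix of rank 8; reducing to Smith normal form yields diagonal entries (1,1,1,1,1,1,1,1).

Computing H_k = (kernel of ∂_k) / (image of ∂_{k+1}):

  H_0: rank C_0 − rank ∂_1 = 9 − 8 = 1, and the invariant factors of ∂_1 are all 1, so H_0 ≅ Z.
  H_1: rank ker ∂_1 − rank ∂_2 = (12 − 8) − 0 = 4, and there is no ∂_2, so H_1 ≅ Z^4.

As a check, the Euler characteristic is 9 − 12 = -3, which agrees with 1 − 4 = -3.

Hence the Betti numbers are b_0 = 1, b_1 = 4.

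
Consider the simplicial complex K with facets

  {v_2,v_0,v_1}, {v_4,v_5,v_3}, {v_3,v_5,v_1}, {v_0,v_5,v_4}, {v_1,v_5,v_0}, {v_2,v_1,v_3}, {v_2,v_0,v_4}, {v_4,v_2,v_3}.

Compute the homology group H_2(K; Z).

H_2 ≅ Z.

Fix the vertex order v_0 < v_1 < v_2 < v_3 < v_4 < v_5 and write every simplex with vertices in increasing order. Then dim K = 2 and the simplices of K are:

  0-simplices (6): [v_0], [v_1], [v_2], [v_3], [v_4], [v_5]
  1-simplices (12): [v_0,v_1], [v_0,v_2], [v_0,v_4], [v_0,v_5], [v_1,v_2], [v_1,v_3], [v_1,v_5], [v_2,v_3], [v_2,v_4], [v_3,v_4], [v_3,v_5], [v_4,v_5]
  2-simplices (8): [v_0,v_1,v_2], [v_0,v_1,v_5], [v_0,v_2,v_4], [v_0,v_4,v_5], [v_1,v_2,v_3], [v_1,v_3,v_5], [v_2,v_3,v_4], [v_3,v_4,v_5]

giving chain groups C_0 ≅ Z^6, C_1 ≅ Z^12, C_2 ≅ Z^8.

The boundary map ∂_1: C_1 → C_0 is given by ∂[p,q] = [q] − [p]. For instance
  ∂[v_1,v_5] = [v_5] − [v_1].
The resulting 6×12 matrix has rank 5, and its Smith normal form has invariant factors (1,1,1,1,1).

The boundary map ∂_2: C_2 → C_1 sends each 2-simplex [p,q,r] to [q,r] − [p,r] + [p,q]. For instance
  ∂[v_1,v_2,v_3] = [v_2,v_3] − [v_1,v_3] + [v_1,v_2],
  ∂[v_0,v_1,v_2] = [v_1,v_2] − [v_0,v_2] + [v_0,v_1].
This gives a 12×8 integer matrix of rank 7; reducing to Smith normal form yields diagonal entries (1,1,1,1,1,1,1).

From H_k ≅ ker(∂_k) / im(∂_{k+1}) we obtain:

  H_2: rank ker ∂_2 − rank ∂_3 = (8 − 7) − 0 = 1, and there is no ∂_3, so H_2 = Z.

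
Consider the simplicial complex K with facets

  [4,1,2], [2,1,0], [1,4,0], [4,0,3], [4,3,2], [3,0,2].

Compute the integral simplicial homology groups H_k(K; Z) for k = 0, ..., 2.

We work with the vertex ordering 0 < 1 < 2 < 3 < 4. The simplices of K, each written with vertices in increasing order, are:

  0-simplices (5): [0], [1], [2], [3], [4]
  1-simplices (9): [0,1], [0,2], [0,3], [0,4], [1,2], [1,4], [2,3], [2,4], [3,4]
  2-simplices (6): [0,1,2], [0,1,4], [0,2,3], [0,3,4], [1,2,4], [2,3,4]

giving chain groups C_0 ≅ Z^5, C_1 ≅ Z^9, C_2 ≅ Z^6.

The boundary map ∂_1: C_1 → C_0 maps an edge to its endpoints' difference, ∂[p,q] = q − p.
The 5×9 boundary matrix has rank 4 and Smith normal form diag(1,1,1,1).

Boundary ∂_2: C_2 → C_1 sends each 2-simplex [p,q,r] to [q,r] − [p,r] + [p,q]. For instance
  ∂[1,2,4] = [2,4] − [1,4] + [1,2],
  ∂[0,2,3] = [2,3] − [0,3] + [0,2].
As a 9×6 matrix over Z this has rank 5, with invariant factors (1,1,1,1,1).

Now H_k = ker ∂_k / im ∂_{k+1}, so:

  H_0: rank C_0 − rank ∂_1 = 5 − 4 = 1, and the invariant factors of ∂_1 are all 1, so H_0 = Z.
  H_1: rank ker ∂_1 − rank ∂_2 = (9 − 4) − 5 = 0, and the invariant factors of ∂_2 are all 1, so H_1 = 0.
  H_2: rank ker ∂_2 − rank ∂_3 = (6 − 5) − 0 = 1, and there is no ∂_3, so H_2 = Z.

As a check, the Euler characteristic is 5 − 9 + 6 = 2, which agrees with 1 − 0 + 1 = 2.

H_0 ≅ Z,  H_1 = 0,  H_2 ≅ Z.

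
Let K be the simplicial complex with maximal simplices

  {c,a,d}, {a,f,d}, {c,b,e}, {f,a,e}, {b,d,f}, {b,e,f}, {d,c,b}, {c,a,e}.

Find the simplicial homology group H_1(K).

H_1 = 0.

K has 6 vertices, 12 edges, 8 triangles.
rank ∂_1 = 5, rank ∂_2 = 7 ⇒ b_1 = 12 − 5 − 7 = 0; all invariant factors of ∂_2 are 1 so no torsion. So H_1 ≅ 0.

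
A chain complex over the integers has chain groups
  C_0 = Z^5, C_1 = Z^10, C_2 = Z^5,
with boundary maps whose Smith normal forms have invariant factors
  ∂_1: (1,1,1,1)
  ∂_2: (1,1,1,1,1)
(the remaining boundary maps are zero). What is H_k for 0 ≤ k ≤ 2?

H_0 = Z,  H_1 = Z,  H_2 = 0.

H_0: b_0 = 5 − 0 − 4 = 1; torsion from ∂_1 factors > 1: none. So H_0 = Z.
H_1: b_1 = 10 − 4 − 5 = 1; torsion from ∂_2 factors > 1: none. So H_1 = Z.
H_2: b_2 = 5 − 5 − 0 = 0; torsion from ∂_3 factors > 1: none. So H_2 = 0.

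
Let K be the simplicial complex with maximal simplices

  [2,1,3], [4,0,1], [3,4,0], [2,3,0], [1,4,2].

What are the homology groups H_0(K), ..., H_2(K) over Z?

H_0 ≅ Z,  H_1 ≅ Z,  H_2 = 0.

K has 5 vertices, 10 edges, 5 triangles.
rank ∂_0 = 0, rank ∂_1 = 4 ⇒ b_0 = 5 − 0 − 4 = 1; all invariant factors of ∂_1 are 1 so no torsion. So H_0 = Z.
rank ∂_1 = 4, rank ∂_2 = 5 ⇒ b_1 = 10 − 4 − 5 = 1; all invariant factors of ∂_2 are 1 so no torsion. So H_1 = Z.
rank ∂_2 = 5, rank ∂_3 = 0 ⇒ b_2 = 5 − 5 − 0 = 0. So H_2 = 0.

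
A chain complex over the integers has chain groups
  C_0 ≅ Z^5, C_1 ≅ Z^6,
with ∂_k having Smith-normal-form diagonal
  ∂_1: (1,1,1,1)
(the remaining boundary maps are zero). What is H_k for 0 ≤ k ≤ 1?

H_0 = Z,  H_1 = Z^2.

H_0: b_0 = 5 − 0 − 4 = 1; torsion from ∂_1 factors > 1: none. So H_0 = Z.
H_1: b_1 = 6 − 4 − 0 = 2; torsion from ∂_2 factors > 1: none. So H_1 = Z^2.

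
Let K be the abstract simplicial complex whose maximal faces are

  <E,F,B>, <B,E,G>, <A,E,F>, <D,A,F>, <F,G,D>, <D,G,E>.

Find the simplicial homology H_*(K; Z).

K has 6 vertices, 12 edges, 6 triangles.
rank ∂_0 = 0, rank ∂_1 = 5 ⇒ b_0 = 6 − 0 − 5 = 1; all invariant factors of ∂_1 are 1 so no torsion. So H_0 ≅ Z.
rank ∂_1 = 5, rank ∂_2 = 6 ⇒ b_1 = 12 − 5 − 6 = 1; all invariant factors of ∂_2 are 1 so no torsion. So H_1 ≅ Z.
rank ∂_2 = 6, rank ∂_3 = 0 ⇒ b_2 = 6 − 6 − 0 = 0. So H_2 ≅ 0.

H_0 ≅ Z,  H_1 ≅ Z,  H_2 = 0.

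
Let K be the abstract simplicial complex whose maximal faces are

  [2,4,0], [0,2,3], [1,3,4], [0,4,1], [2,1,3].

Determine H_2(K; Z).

Take the total order 0 < 1 < 2 < 3 < 4 on the vertex set. Then K (dimension 2) consists of the simplices:

  0-simplices (5): [0], [1], [2], [3], [4]
  1-simplices (10): [0,1], [0,2], [0,3], [0,4], [1,2], [1,3], [1,4], [2,3], [2,4], [3,4]
  2-simplices (5): [0,1,4], [0,2,3], [0,2,4], [1,2,3], [1,3,4]

Hence C_0 ≅ Z^5, C_1 ≅ Z^10, C_2 ≅ Z^5.

The boundary map ∂_1: C_1 → C_0 sends each edge [p,q] (with p < q) to q − p. For instance
  ∂[2,4] = [4] − [2].
As a 5×10 matrix over Z this has rank 4, with invariant factors (1,1,1,1).

∂_2: C_2 → C_1 sends each 2-simplex [p,q,r] to [q,r] − [p,r] + [p,q]. For instance
  ∂[1,3,4] = [3,4] − [1,4] + [1,3],
  ∂[0,2,3] = [2,3] − [0,3] + [0,2].
This gives a 10×5 integer matrix of rank 5; reducing to Smith normal form yields diagonal entries (1,1,1,1,1).

Now H_k = ker ∂_k / im ∂_{k+1}, so:

  H_2: rank ker ∂_2 − rank ∂_3 = (5 − 5) − 0 = 0, and there is no ∂_3, so H_2 ≅ 0.

H_2 ≅ 0.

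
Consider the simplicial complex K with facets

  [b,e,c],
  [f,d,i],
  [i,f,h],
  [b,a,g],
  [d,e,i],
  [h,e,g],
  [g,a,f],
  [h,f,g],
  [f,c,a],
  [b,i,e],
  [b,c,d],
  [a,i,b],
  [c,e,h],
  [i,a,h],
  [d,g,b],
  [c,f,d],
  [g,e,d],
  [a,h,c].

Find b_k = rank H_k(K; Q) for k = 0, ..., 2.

b_0 = 1, b_1 = 1, b_2 = 0.

We work with the vertex ordering a < b < c < d < e < f < g < h < i. The simplices of K, each written with vertices in increasing order, are:

  0-simplices (9): a, b, c, d, e, f, g, h, i
  1-simplices (27): ab, ac, af, ag, ah, ai, bc, bd, be, bg, bi, cd, ce, cf, ch, de, df, dg, di, eg, eh, ei, fg, fh, fi, gh, hi
  2-simplices (18): abg, abi, acf, ach, afg, ahi, bcd, bce, bdg, bei, cdf, ceh, deg, dei, dfi, egh, fgh, fhi

so the chain groups are C_0 ≅ Z^9, C_1 ≅ Z^27, C_2 ≅ Z^18.

∂_1: C_1 → C_0 sends each edge [p,q] (with p < q) to q − p. For instance
  ∂be = e − b.
This gives a 9×27 integer matrix of rank 8; reducing to Smith normal form yields diagonal entries (1,1,1,1,1,1,1,1).

The boundary map ∂_2: C_2 → C_1 maps a triangle to the signed sum of its edges. For instance
  ∂bce = ce − be + bc,
  ∂bdg = dg − bg + bd.
The resulting 27×18 matrix has rank 18, and its Smith normal form has invariant factors (1,1,1,1,1,1,1,1,1,1,1,1,1,1,1,1,1,2).

Computing H_k = (kernel of ∂_k) / (image of ∂_{k+1}):

  H_0: rank C_0 − rank ∂_1 = 9 − 8 = 1, and the invariant factors of ∂_1 are all 1, so H_0 = Z.
  H_1: rank ker ∂_1 − rank ∂_2 = (27 − 8) − 18 = 1, and ∂_2 has invariant factor 2 > 1, so H_1 = Z ⊕ Z/2.
  H_2: rank ker ∂_2 − rank ∂_3 = (18 − 18) − 0 = 0, and there is no ∂_3, so H_2 = 0.

As a check, the Euler characteristic is 9 − 27 + 18 = 0, which agrees with 1 − 1 + 0 = 0.
(K is a triangulation of the Klein bottle.)

Hence the Betti numbers are b_0 = 1, b_1 = 1, b_2 = 0.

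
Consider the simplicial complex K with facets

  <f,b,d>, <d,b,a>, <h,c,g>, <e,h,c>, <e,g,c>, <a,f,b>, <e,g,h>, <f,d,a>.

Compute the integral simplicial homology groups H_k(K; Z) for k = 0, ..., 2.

H_0 = Z^2,  H_1 = 0,  H_2 = Z^2.

We work with the vertex ordering a < b < c < d < e < f < g < h. The simplices of K, each written with vertices in increasing order, are:

  0-simplices (8): a, b, c, d, e, f, g, h
  1-simplices (12): ab, ad, af, bd, bf, ce, cg, ch, df, eg, eh, gh
  2-simplices (8): abd, abf, adf, bdf, ceg, ceh, cgh, egh

so the chain groups are C_0 ≅ Z^8, C_1 ≅ Z^12, C_2 ≅ Z^8.

Boundary ∂_1: C_1 → C_0 sends each edge [p,q] (with p < q) to q − p.
This gives a 8×12 integer matrix of rank 6; reducing to Smith normal form yields diagonal entries (1,1,1,1,1,1).

Boundary ∂_2: C_2 → C_1 maps a triangle to the signed sum of its edges. For instance
  ∂adf = df − af + ad,
  ∂ceg = eg − cg + ce.
As a 12×8 matrix over Z this has rank 6, with invariant factors (1,1,1,1,1,1).

Reading off H_k = ker ∂_k / im ∂_{k+1}:

  H_0: rank C_0 − rank ∂_1 = 8 − 6 = 2, and the invariant factors of ∂_1 are all 1, so H_0 = Z^2.
  H_1: rank ker ∂_1 − rank ∂_2 = (12 − 6) − 6 = 0, and the invariant factors of ∂_2 are all 1, so H_1 = 0.
  H_2: rank ker ∂_2 − rank ∂_3 = (8 − 6) − 0 = 2, and there is no ∂_3, so H_2 = Z^2.

As a check, the Euler characteristic is 8 − 12 + 8 = 4, which agrees with 2 − 0 + 2 = 4.
(K is a triangulation of the disjoint union of the 2-sphere S^2 and the 2-sphere S^2.)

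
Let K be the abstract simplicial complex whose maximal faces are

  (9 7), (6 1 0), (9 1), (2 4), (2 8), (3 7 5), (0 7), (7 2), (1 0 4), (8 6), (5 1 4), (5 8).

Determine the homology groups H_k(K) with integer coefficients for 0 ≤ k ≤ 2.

K has 10 vertices, 18 edges, 4 triangles.
rank ∂_0 = 0, rank ∂_1 = 9 ⇒ b_0 = 10 − 0 − 9 = 1; all invariant factors of ∂_1 are 1 so no torsion. So H_0 = Z.
rank ∂_1 = 9, rank ∂_2 = 4 ⇒ b_1 = 18 − 9 − 4 = 5; all invariant factors of ∂_2 are 1 so no torsion. So H_1 = Z^5.
rank ∂_2 = 4, rank ∂_3 = 0 ⇒ b_2 = 4 − 4 − 0 = 0. So H_2 = 0.

H_0 ≅ Z,  H_1 ≅ Z^5,  H_2 = 0.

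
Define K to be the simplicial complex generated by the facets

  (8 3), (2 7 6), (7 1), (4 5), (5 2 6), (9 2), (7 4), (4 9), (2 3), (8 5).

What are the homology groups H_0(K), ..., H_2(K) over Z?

We work with the vertex ordering 1 < 2 < 3 < 4 < 5 < 6 < 7 < 8 < 9. The simplices of K, each written with vertices in increasing order, are:

  0-simplices (9): [1], [2], [3], [4], [5], [6], [7], [8], [9]
  1-simplices (13): [1,7], [2,3], [2,5], [2,6], [2,7], [2,9], [3,8], [4,5], [4,7], [4,9], [5,6], [5,8], [6,7]
  2-simplices (2): [2,5,6], [2,6,7]

giving chain groups C_0 ≅ Z^9, C_1 ≅ Z^13, C_2 ≅ Z^2.

The boundary map ∂_1: C_1 → C_0 sends each edge [p,q] (with p < q) to q − p. For instance
  ∂[2,9] = [9] − [2].
The 9×13 boundary matrix has rank 8 and Smith normal form diag(1,1,1,1,1,1,1,1).

∂_2: C_2 → C_1 sends each 2-simplex [p,q,r] to [q,r] − [p,r] + [p,q]. For instance
  ∂[2,6,7] = [6,7] − [2,7] + [2,6],
  ∂[2,5,6] = [5,6] − [2,6] + [2,5].
The 13×2 boundary matrix has rank 2 and Smith normal form diag(1,1).

Computing H_k = (kernel of ∂_k) / (image of ∂_{k+1}):

  H_0: rank C_0 − rank ∂_1 = 9 − 8 = 1, and the invariant factors of ∂_1 are all 1, so H_0 = Z.
  H_1: rank ker ∂_1 − rank ∂_2 = (13 − 8) − 2 = 3, and the invariant factors of ∂_2 are all 1, so H_1 = Z^3.
  H_2: rank ker ∂_2 − rank ∂_3 = (2 − 2) − 0 = 0, and there is no ∂_3, so H_2 = 0.

As a check, the Euler characteristic is 9 − 13 + 2 = -2, which agrees with 1 − 3 + 0 = -2.

H_0 ≅ Z,  H_1 ≅ Z^3,  H_2 = 0.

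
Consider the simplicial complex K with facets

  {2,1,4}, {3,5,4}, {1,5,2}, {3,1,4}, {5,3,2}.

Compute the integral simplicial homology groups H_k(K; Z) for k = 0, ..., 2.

H_0 ≅ Z,  H_1 ≅ Z,  H_2 = 0.

Fix the vertex order 1 < 2 < 3 < 4 < 5 and write every simplex with vertices in increasing order. Then dim K = 2 and the simplices of K are:

  0-simplices (5): [1], [2], [3], [4], [5]
  1-simplices (10): [1,2], [1,3], [1,4], [1,5], [2,3], [2,4], [2,5], [3,4], [3,5], [4,5]
  2-simplices (5): [1,2,4], [1,2,5], [1,3,4], [2,3,5], [3,4,5]

so the chain groups are C_0 ≅ Z^5, C_1 ≅ Z^10, C_2 ≅ Z^5.

∂_1: C_1 → C_0 maps an edge to its endpoints' difference, ∂[p,q] = q − p. For instance
  ∂[2,4] = [4] − [2].
As a 5×10 matrix over Z this has rank 4, with invariant factors (1,1,1,1).

The boundary map ∂_2: C_2 → C_1 sends each 2-simplex [p,q,r] to [q,r] − [p,r] + [p,q]. For instance
  ∂[3,4,5] = [4,5] − [3,5] + [3,4],
  ∂[1,2,5] = [2,5] − [1,5] + [1,2].
This gives a 10×5 integer matrix of rank 5; reducing to Smith normal form yields diagonal entries (1,1,1,1,1).

Reading off H_k = ker ∂_k / im ∂_{k+1}:

  H_0: rank C_0 − rank ∂_1 = 5 − 4 = 1, and the invariant factors of ∂_1 are all 1, so H_0 ≅ Z.
  H_1: rank ker ∂_1 − rank ∂_2 = (10 − 4) − 5 = 1, and the invariant factors of ∂_2 are all 1, so H_1 ≅ Z.
  H_2: rank ker ∂_2 − rank ∂_3 = (5 − 5) − 0 = 0, and there is no ∂_3, so H_2 ≅ 0.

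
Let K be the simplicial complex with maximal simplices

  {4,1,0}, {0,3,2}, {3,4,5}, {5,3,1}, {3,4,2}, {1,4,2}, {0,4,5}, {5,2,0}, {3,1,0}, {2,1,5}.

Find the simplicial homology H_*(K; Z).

H_0 ≅ Z,  H_1 ≅ Z/2,  H_2 = 0.

We work with the vertex ordering 0 < 1 < 2 < 3 < 4 < 5. The simplices of K, each written with vertices in increasing order, are:

  0-simplices (6): [0], [1], [2], [3], [4], [5]
  1-simplices (15): [0,1], [0,2], [0,3], [0,4], [0,5], [1,2], [1,3], [1,4], [1,5], [2,3], [2,4], [2,5], [3,4], [3,5], [4,5]
  2-simplices (10): [0,1,3], [0,1,4], [0,2,3], [0,2,5], [0,4,5], [1,2,4], [1,2,5], [1,3,5], [2,3,4], [3,4,5]

giving chain groups C_0 ≅ Z^6, C_1 ≅ Z^15, C_2 ≅ Z^10.

The boundary map ∂_1: C_1 → C_0 maps an edge to its endpoints' difference, ∂[p,q] = q − p.
This gives a 6×15 integer matrix of rank 5; reducing to Smith normal form yields diagonal entries (1,1,1,1,1).

The boundary map ∂_2: C_2 → C_1 acts by ∂[p,q,r] = [q,r] − [p,r] + [p,q]. For instance
  ∂[0,2,5] = [2,5] − [0,5] + [0,2],
  ∂[2,3,4] = [3,4] − [2,4] + [2,3].
This gives a 15×10 integer matrix of rank 10; reducing to Smith normal form yields diagonal entries (1,1,1,1,1,1,1,1,1,2).

From H_k ≅ ker(∂_k) / im(∂_{k+1}) we obtain:

  H_0: rank C_0 − rank ∂_1 = 6 − 5 = 1, and the invariant factors of ∂_1 are all 1, so H_0 = Z.
  H_1: rank ker ∂_1 − rank ∂_2 = (15 − 5) − 10 = 0, and ∂_2 has invariant factor 2 > 1, so H_1 = Z/2.
  H_2: rank ker ∂_2 − rank ∂_3 = (10 − 10) − 0 = 0, and there is no ∂_3, so H_2 = 0.

As a check, the Euler characteristic is 6 − 15 + 10 = 1, which agrees with 1 − 0 + 0 = 1.
(K is a triangulation of the real projective plane RP^2.)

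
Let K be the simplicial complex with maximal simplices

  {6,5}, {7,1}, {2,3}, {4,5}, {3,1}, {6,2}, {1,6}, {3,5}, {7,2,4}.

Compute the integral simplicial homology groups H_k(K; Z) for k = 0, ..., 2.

H_0 = Z,  H_1 = Z^4,  H_2 = 0.

Take the total order 1 < 2 < 3 < 4 < 5 < 6 < 7 on the vertex set. Then K (dimension 2) consists of the simplices:

  0-simplices (7): [1], [2], [3], [4], [5], [6], [7]
  1-simplices (11): [1,3], [1,6], [1,7], [2,3], [2,4], [2,6], [2,7], [3,5], [4,5], [4,7], [5,6]
  2-simplices (1): [2,4,7]

so the chain groups are C_0 ≅ Z^7, C_1 ≅ Z^11, C_2 ≅ Z^1.

The boundary map ∂_1: C_1 → C_0 is given by ∂[p,q] = [q] − [p]. For instance
  ∂[2,3] = [3] − [2].
The resulting 7×11 matrix has rank 6, and its Smith normal form has invariant factors (1,1,1,1,1,1).

∂_2: C_2 → C_1 maps a triangle to the signed sum of its edges. For instance
  ∂[2,4,7] = [4,7] − [2,7] + [2,4].
This gives a 11×1 integer matrix of rank 1; reducing to Smith normal form yields diagonal entries (1).

Computing H_k = (kernel of ∂_k) / (image of ∂_{k+1}):

  H_0: rank C_0 − rank ∂_1 = 7 − 6 = 1, and the invariant factors of ∂_1 are all 1, so H_0 ≅ Z.
  H_1: rank ker ∂_1 − rank ∂_2 = (11 − 6) − 1 = 4, and the invariant factors of ∂_2 are all 1, so H_1 ≅ Z^4.
  H_2: rank ker ∂_2 − rank ∂_3 = (1 − 1) − 0 = 0, and there is no ∂_3, so H_2 ≅ 0.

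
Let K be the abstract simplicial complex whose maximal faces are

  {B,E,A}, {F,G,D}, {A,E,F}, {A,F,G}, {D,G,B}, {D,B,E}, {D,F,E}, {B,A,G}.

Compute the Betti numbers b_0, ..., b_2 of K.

b_0 = 1, b_1 = 0, b_2 = 1.

Order the vertices as A < B < D < E < F < G. Listing each simplex with vertices in this order, K has dimension 2 with simplices:

  0-simplices (6): A, B, D, E, F, G
  1-simplices (12): AB, AE, AF, AG, BD, BE, BG, DE, DF, DG, EF, FG
  2-simplices (8): ABE, ABG, AEF, AFG, BDE, BDG, DEF, DFG

so the chain groups are C_0 ≅ Z^6, C_1 ≅ Z^12, C_2 ≅ Z^8.

The boundary map ∂_1: C_1 → C_0 is given by ∂[p,q] = [q] − [p]. For instance
  ∂BE = E − B.
This gives a 6×12 integer matrix of rank 5; reducing to Smith normal form yields diagonal entries (1,1,1,1,1).

∂_2: C_2 → C_1 sends each 2-simplex [p,q,r] to [q,r] − [p,r] + [p,q]. For instance
  ∂BDG = DG − BG + BD,
  ∂DFG = FG − DG + DF.
The 12×8 boundary matrix has rank 7 and Smith normal form diag(1,1,1,1,1,1,1).

Reading off H_k = ker ∂_k / im ∂_{k+1}:

  H_0: rank C_0 − rank ∂_1 = 6 − 5 = 1, and the invariant factors of ∂_1 are all 1, so H_0 ≅ Z.
  H_1: rank ker ∂_1 − rank ∂_2 = (12 − 5) − 7 = 0, and the invariant factors of ∂_2 are all 1, so H_1 ≅ 0.
  H_2: rank ker ∂_2 − rank ∂_3 = (8 − 7) − 0 = 1, and there is no ∂_3, so H_2 ≅ Z.

Hence the Betti numbers are b_0 = 1, b_1 = 0, b_2 = 1.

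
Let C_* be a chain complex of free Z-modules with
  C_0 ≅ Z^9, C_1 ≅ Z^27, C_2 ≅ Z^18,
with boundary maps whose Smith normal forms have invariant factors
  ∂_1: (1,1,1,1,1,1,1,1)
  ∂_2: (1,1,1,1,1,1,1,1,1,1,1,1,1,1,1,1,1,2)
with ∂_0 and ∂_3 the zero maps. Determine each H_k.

H_0: b_0 = 9 − 0 − 8 = 1; torsion from ∂_1 factors > 1: none. So H_0 = Z.
H_1: b_1 = 27 − 8 − 18 = 1; torsion from ∂_2 factors > 1: [2]. So H_1 = Z ⊕ Z/2.
H_2: b_2 = 18 − 18 − 0 = 0; torsion from ∂_3 factors > 1: none. So H_2 = 0.

H_0 = Z,  H_1 = Z ⊕ Z/2,  H_2 = 0.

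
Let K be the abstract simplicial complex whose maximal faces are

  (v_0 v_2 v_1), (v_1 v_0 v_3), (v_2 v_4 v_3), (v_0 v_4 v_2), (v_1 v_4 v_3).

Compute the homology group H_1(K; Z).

H_1 = Z.

Order the vertices as v_0 < v_1 < v_2 < v_3 < v_4. Listing each simplex with vertices in this order, K has dimension 2 with simplices:

  0-simplices (5): [v_0], [v_1], [v_2], [v_3], [v_4]
  1-simplices (10): [v_0,v_1], [v_0,v_2], [v_0,v_3], [v_0,v_4], [v_1,v_2], [v_1,v_3], [v_1,v_4], [v_2,v_3], [v_2,v_4], [v_3,v_4]
  2-simplices (5): [v_0,v_1,v_2], [v_0,v_1,v_3], [v_0,v_2,v_4], [v_1,v_3,v_4], [v_2,v_3,v_4]

so the chain groups are C_0 ≅ Z^5, C_1 ≅ Z^10, C_2 ≅ Z^5.

The boundary map ∂_1: C_1 → C_0 sends each edge [p,q] (with p < q) to q − p. For instance
  ∂[v_2,v_4] = [v_4] − [v_2].
The 5×10 boundary matrix has rank 4 and Smith normal form diag(1,1,1,1).

The boundary map ∂_2: C_2 → C_1 maps a triangle to the signed sum of its edges. For instance
  ∂[v_0,v_1,v_2] = [v_1,v_2] − [v_0,v_2] + [v_0,v_1],
  ∂[v_2,v_3,v_4] = [v_3,v_4] − [v_2,v_4] + [v_2,v_3].
As a 10×5 matrix over Z this has rank 5, with invariant factors (1,1,1,1,1).

Computing H_k = (kernel of ∂_k) / (image of ∂_{k+1}):

  H_1: rank ker ∂_1 − rank ∂_2 = (10 − 4) − 5 = 1, and the invariant factors of ∂_2 are all 1, so H_1 = Z.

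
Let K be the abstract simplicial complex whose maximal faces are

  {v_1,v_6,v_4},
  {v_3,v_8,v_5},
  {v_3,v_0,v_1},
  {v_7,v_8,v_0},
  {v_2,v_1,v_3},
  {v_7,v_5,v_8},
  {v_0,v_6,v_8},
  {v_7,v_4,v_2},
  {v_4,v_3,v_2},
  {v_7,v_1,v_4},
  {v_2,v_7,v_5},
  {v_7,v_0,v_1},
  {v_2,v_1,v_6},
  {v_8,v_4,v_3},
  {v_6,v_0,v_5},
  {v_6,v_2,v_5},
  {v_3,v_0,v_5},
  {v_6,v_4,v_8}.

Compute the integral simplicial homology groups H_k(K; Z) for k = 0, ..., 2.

H_0 ≅ Z,  H_1 ≅ Z ⊕ Z/2,  H_2 = 0.

We work with the vertex ordering v_0 < v_1 < v_2 < v_3 < v_4 < v_5 < v_6 < v_7 < v_8. The simplices of K, each written with vertices in increasing order, are:

  0-simplices (9): [v_0], [v_1], [v_2], [v_3], [v_4], [v_5], [v_6], [v_7], [v_8]
  1-simplices (27): (27 of them)
  2-simplices (18): (18 of them)

so the chain groups are C_0 ≅ Z^9, C_1 ≅ Z^27, C_2 ≅ Z^18.

The boundary map ∂_1: C_1 → C_0 is given by ∂[p,q] = [q] − [p].
This gives a 9×27 integer matrix of rank 8; reducing to Smith normal form yields diagonal entries (1,1,1,1,1,1,1,1).

The boundary map ∂_2: C_2 → C_1 sends each 2-simplex [p,q,r] to [q,r] − [p,r] + [p,q]. For instance
  ∂[v_2,v_3,v_4] = [v_3,v_4] − [v_2,v_4] + [v_2,v_3],
  ∂[v_0,v_5,v_6] = [v_5,v_6] − [v_0,v_6] + [v_0,v_5].
This gives a 27×18 integer matrix of rank 18; reducing to Smith normal form yields diagonal entries (1,1,1,1,1,1,1,1,1,1,1,1,1,1,1,1,1,2).

Computing H_k = (kernel of ∂_k) / (image of ∂_{k+1}):

  H_0: rank C_0 − rank ∂_1 = 9 − 8 = 1, and the invariant factors of ∂_1 are all 1, so H_0 = Z.
  H_1: rank ker ∂_1 − rank ∂_2 = (27 − 8) − 18 = 1, and ∂_2 has invariant factor 2 > 1, so H_1 = Z ⊕ Z/2.
  H_2: rank ker ∂_2 − rank ∂_3 = (18 − 18) − 0 = 0, and there is no ∂_3, so H_2 = 0.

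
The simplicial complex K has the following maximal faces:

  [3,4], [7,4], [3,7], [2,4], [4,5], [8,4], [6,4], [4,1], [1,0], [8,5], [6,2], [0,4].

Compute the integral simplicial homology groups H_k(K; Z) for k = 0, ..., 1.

Take the total order 0 < 1 < 2 < 3 < 4 < 5 < 6 < 7 < 8 on the vertex set. Then K (dimension 1) consists of the simplices:

  0-simplices (9): [0], [1], [2], [3], [4], [5], [6], [7], [8]
  1-simplices (12): [0,1], [0,4], [1,4], [2,4], [2,6], [3,4], [3,7], [4,5], [4,6], [4,7], [4,8], [5,8]

Hence C_0 ≅ Z^9, C_1 ≅ Z^12.

The boundary map ∂_1: C_1 → C_0 is given by ∂[p,q] = [q] − [p]. For instance
  ∂[4,7] = [7] − [4].
The 9×12 boundary matrix has rank 8 and Smith normal form diag(1,1,1,1,1,1,1,1).

Computing H_k = (kernel of ∂_k) / (image of ∂_{k+1}):

  H_0: rank C_0 − rank ∂_1 = 9 − 8 = 1, and the invariant factors of ∂_1 are all 1, so H_0 ≅ Z.
  H_1: rank ker ∂_1 − rank ∂_2 = (12 − 8) − 0 = 4, and there is no ∂_2, so H_1 ≅ Z^4.

H_0 = Z,  H_1 = Z^4.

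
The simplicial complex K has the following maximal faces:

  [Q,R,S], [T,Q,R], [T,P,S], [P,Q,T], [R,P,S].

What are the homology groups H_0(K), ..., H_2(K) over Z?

H_0 ≅ Z,  H_1 ≅ Z,  H_2 = 0.

Fix the vertex order P < Q < R < S < T and write every simplex with vertices in increasing order. Then dim K = 2 and the simplices of K are:

  0-simplices (5): P, Q, R, S, T
  1-simplices (10): PQ, PR, PS, PT, QR, QS, QT, RS, RT, ST
  2-simplices (5): PQT, PRS, PST, QRS, QRT

so the chain groups are C_0 ≅ Z^5, C_1 ≅ Z^10, C_2 ≅ Z^5.

Boundary ∂_1: C_1 → C_0 sends each edge [p,q] (with p < q) to q − p.
The resulting 5×10 matrix has rank 4, and its Smith normal form has invariant factors (1,1,1,1).

Boundary ∂_2: C_2 → C_1 acts by ∂[p,q,r] = [q,r] − [p,r] + [p,q]. For instance
  ∂QRS = RS − QS + QR,
  ∂PST = ST − PT + PS.
As a 10×5 matrix over Z this has rank 5, with invariant factors (1,1,1,1,1).

Computing H_k = (kernel of ∂_k) / (image of ∂_{k+1}):

  H_0: rank C_0 − rank ∂_1 = 5 − 4 = 1, and the invariant factors of ∂_1 are all 1, so H_0 = Z.
  H_1: rank ker ∂_1 − rank ∂_2 = (10 − 4) − 5 = 1, and the invariant factors of ∂_2 are all 1, so H_1 = Z.
  H_2: rank ker ∂_2 − rank ∂_3 = (5 − 5) − 0 = 0, and there is no ∂_3, so H_2 = 0.

As a check, the Euler characteristic is 5 − 10 + 5 = 0, which agrees with 1 − 1 + 0 = 0.
(K is a triangulation of the Möbius band.)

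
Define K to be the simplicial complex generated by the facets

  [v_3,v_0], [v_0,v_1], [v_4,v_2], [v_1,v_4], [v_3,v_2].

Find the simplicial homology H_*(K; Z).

Take the total order v_0 < v_1 < v_2 < v_3 < v_4 on the vertex set. Then K (dimension 1) consists of the simplices:

  0-simplices (5): [v_0], [v_1], [v_2], [v_3], [v_4]
  1-simplices (5): [v_0,v_1], [v_0,v_3], [v_1,v_4], [v_2,v_3], [v_2,v_4]

giving chain groups C_0 ≅ Z^5, C_1 ≅ Z^5.

Boundary ∂_1: C_1 → C_0 sends each edge [p,q] (with p < q) to q − p. For instance
  ∂[v_1,v_4] = [v_4] − [v_1].
This gives a 5×5 integer matrix of rank 4; reducing to Smith normal form yields diagonal entries (1,1,1,1).

From H_k ≅ ker(∂_k) / im(∂_{k+1}) we obtain:

  H_0: rank C_0 − rank ∂_1 = 5 − 4 = 1, and the invariant factors of ∂_1 are all 1, so H_0 = Z.
  H_1: rank ker ∂_1 − rank ∂_2 = (5 − 4) − 0 = 1, and there is no ∂_2, so H_1 = Z.

As a check, the Euler characteristic is 5 − 5 = 0, which agrees with 1 − 1 = 0.
(K is a triangulation of the circle S^1.)

H_0 ≅ Z,  H_1 ≅ Z.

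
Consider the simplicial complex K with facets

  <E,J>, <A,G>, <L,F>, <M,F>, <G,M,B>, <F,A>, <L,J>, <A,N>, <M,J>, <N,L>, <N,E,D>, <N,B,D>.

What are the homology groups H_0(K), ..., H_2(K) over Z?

H_0 ≅ Z,  H_1 ≅ Z^5,  H_2 = 0.

Take the total order A < B < D < E < F < G < J < L < M < N on the vertex set. Then K (dimension 2) consists of the simplices:

  0-simplices (10): A, B, D, E, F, G, J, L, M, N
  1-simplices (17): AF, AG, AN, BD, BG, BM, BN, DE, DN, EJ, EN, FL, FM, GM, JL, JM, LN
  2-simplices (3): BDN, BGM, DEN

so the chain groups are C_0 ≅ Z^10, C_1 ≅ Z^17, C_2 ≅ Z^3.

The boundary map ∂_1: C_1 → C_0 sends each edge [p,q] (with p < q) to q − p. For instance
  ∂JM = M − J.
The resulting 10×17 matrix has rank 9, and its Smith normal form has invariant factors (1,1,1,1,1,1,1,1,1).

Boundary ∂_2: C_2 → C_1 maps a triangle to the signed sum of its edges. For instance
  ∂BGM = GM − BM + BG,
  ∂BDN = DN − BN + BD.
The resulting 17×3 matrix has rank 3, and its Smith normal form has invariant factors (1,1,1).

Computing H_k = (kernel of ∂_k) / (image of ∂_{k+1}):

  H_0: rank C_0 − rank ∂_1 = 10 − 9 = 1, and the invariant factors of ∂_1 are all 1, so H_0 ≅ Z.
  H_1: rank ker ∂_1 − rank ∂_2 = (17 − 9) − 3 = 5, and the invariant factors of ∂_2 are all 1, so H_1 ≅ Z^5.
  H_2: rank ker ∂_2 − rank ∂_3 = (3 − 3) − 0 = 0, and there is no ∂_3, so H_2 ≅ 0.

As a check, the Euler characteristic is 10 − 17 + 3 = -4, which agrees with 1 − 5 + 0 = -4.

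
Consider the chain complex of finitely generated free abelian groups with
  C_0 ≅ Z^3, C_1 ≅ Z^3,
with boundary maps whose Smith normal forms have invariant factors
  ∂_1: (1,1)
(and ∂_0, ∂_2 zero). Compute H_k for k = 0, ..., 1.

H_0: b_0 = 3 − 0 − 2 = 1; torsion from ∂_1 factors > 1: none. So H_0 = Z.
H_1: b_1 = 3 − 2 − 0 = 1; torsion from ∂_2 factors > 1: none. So H_1 = Z.

H_0 = Z,  H_1 = Z.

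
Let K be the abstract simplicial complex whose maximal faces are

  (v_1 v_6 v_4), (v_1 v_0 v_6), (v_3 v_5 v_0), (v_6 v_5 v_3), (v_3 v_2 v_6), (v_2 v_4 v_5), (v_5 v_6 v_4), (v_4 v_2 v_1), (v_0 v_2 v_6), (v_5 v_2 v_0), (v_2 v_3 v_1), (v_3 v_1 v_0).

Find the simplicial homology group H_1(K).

H_1 ≅ Z/2Z.

Take the total order v_0 < v_1 < v_2 < v_3 < v_4 < v_5 < v_6 on the vertex set. Then K (dimension 2) consists of the simplices:

  0-simplices (7): [v_0], [v_1], [v_2], [v_3], [v_4], [v_5], [v_6]
  1-simplices (18): (18 of them)
  2-simplices (12): (12 of them)

Hence C_0 ≅ Z^7, C_1 ≅ Z^18, C_2 ≅ Z^12.

Boundary ∂_1: C_1 → C_0 maps an edge to its endpoints' difference, ∂[p,q] = q − p.
This gives a 7×18 integer matrix of rank 6; reducing to Smith normal form yields diagonal entries (1,1,1,1,1,1).

The boundary map ∂_2: C_2 → C_1 maps a triangle to the signed sum of its edges. For instance
  ∂[v_2,v_3,v_6] = [v_3,v_6] − [v_2,v_6] + [v_2,v_3],
  ∂[v_0,v_3,v_5] = [v_3,v_5] − [v_0,v_5] + [v_0,v_3].
The resulting 18×12 matrix has rank 12, and its Smith normal form has invariant factors (1,1,1,1,1,1,1,1,1,1,1,2).

Now H_k = ker ∂_k / im ∂_{k+1}, so:

  H_1: rank ker ∂_1 − rank ∂_2 = (18 − 6) − 12 = 0, and ∂_2 has invariant factor 2 > 1, so H_1 = Z/2Z.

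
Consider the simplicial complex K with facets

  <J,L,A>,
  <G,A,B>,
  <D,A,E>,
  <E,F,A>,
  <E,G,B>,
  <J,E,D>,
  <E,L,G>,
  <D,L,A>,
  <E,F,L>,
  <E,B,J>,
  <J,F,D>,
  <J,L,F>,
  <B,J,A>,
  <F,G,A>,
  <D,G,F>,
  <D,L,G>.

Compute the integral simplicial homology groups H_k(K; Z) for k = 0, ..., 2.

Order the vertices as A < B < D < E < F < G < J < L. Listing each simplex with vertices in this order, K has dimension 2 with simplices:

  0-simplices (8): A, B, D, E, F, G, J, L
  1-simplices (24): AB, AD, AE, AF, AG, AJ, AL, BE, BG, BJ, DE, DF, DG, DJ, DL, EF, EG, EJ, EL, FG, FJ, FL, GL, JL
  2-simplices (16): ABG, ABJ, ADE, ADL, AEF, AFG, AJL, BEG, BEJ, DEJ, DFG, DFJ, DGL, EFL, EGL, FJL

giving chain groups C_0 ≅ Z^8, C_1 ≅ Z^24, C_2 ≅ Z^16.

∂_1: C_1 → C_0 sends each edge [p,q] (with p < q) to q − p. For instance
  ∂AE = E − A.
The 8×24 boundary matrix has rank 7 and Smith normal form diag(1,1,1,1,1,1,1).

The boundary map ∂_2: C_2 → C_1 sends each 2-simplex [p,q,r] to [q,r] − [p,r] + [p,q]. For instance
  ∂EGL = GL − EL + EG,
  ∂AJL = JL − AL + AJ.
The resulting 24×16 matrix has rank 15, and its Smith normal form has invariant factors (1,1,1,1,1,1,1,1,1,1,1,1,1,1,1).

From H_k ≅ ker(∂_k) / im(∂_{k+1}) we obtain:

  H_0: rank C_0 − rank ∂_1 = 8 − 7 = 1, and the invariant factors of ∂_1 are all 1, so H_0 = Z.
  H_1: rank ker ∂_1 − rank ∂_2 = (24 − 7) − 15 = 2, and the invariant factors of ∂_2 are all 1, so H_1 = Z^2.
  H_2: rank ker ∂_2 − rank ∂_3 = (16 − 15) − 0 = 1, and there is no ∂_3, so H_2 = Z.

H_0 ≅ Z,  H_1 ≅ Z^2,  H_2 ≅ Z.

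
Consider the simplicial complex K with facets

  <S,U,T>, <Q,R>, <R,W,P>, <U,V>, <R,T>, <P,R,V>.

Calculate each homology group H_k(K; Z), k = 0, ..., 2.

K has 8 vertices, 11 edges, 3 triangles.
rank ∂_0 = 0, rank ∂_1 = 7 ⇒ b_0 = 8 − 0 − 7 = 1; all invariant factors of ∂_1 are 1 so no torsion. So H_0 = Z.
rank ∂_1 = 7, rank ∂_2 = 3 ⇒ b_1 = 11 − 7 − 3 = 1; all invariant factors of ∂_2 are 1 so no torsion. So H_1 = Z.
rank ∂_2 = 3, rank ∂_3 = 0 ⇒ b_2 = 3 − 3 − 0 = 0. So H_2 = 0.

H_0 = Z,  H_1 = Z,  H_2 = 0.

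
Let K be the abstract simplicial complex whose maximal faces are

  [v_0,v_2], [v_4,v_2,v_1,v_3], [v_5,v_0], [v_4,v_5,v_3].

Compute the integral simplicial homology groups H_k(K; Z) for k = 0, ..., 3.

We work with the vertex ordering v_0 < v_1 < v_2 < v_3 < v_4 < v_5. The simplices of K, each written with vertices in increasing order, are:

  0-simplices (6): [v_0], [v_1], [v_2], [v_3], [v_4], [v_5]
  1-simplices (10): [v_0,v_2], [v_0,v_5], [v_1,v_2], [v_1,v_3], [v_1,v_4], [v_2,v_3], [v_2,v_4], [v_3,v_4], [v_3,v_5], [v_4,v_5]
  2-simplices (5): [v_1,v_2,v_3], [v_1,v_2,v_4], [v_1,v_3,v_4], [v_2,v_3,v_4], [v_3,v_4,v_5]
  3-simplices (1): [v_1,v_2,v_3,v_4]

so the chain groups are C_0 ≅ Z^6, C_1 ≅ Z^10, C_2 ≅ Z^5, C_3 ≅ Z^1.

Boundary ∂_1: C_1 → C_0 maps an edge to its endpoints' difference, ∂[p,q] = q − p. For instance
  ∂[v_4,v_5] = [v_5] − [v_4].
The 6×10 boundary matrix has rank 5 and Smith normal form diag(1,1,1,1,1).

∂_2: C_2 → C_1 sends each 2-simplex [p,q,r] to [q,r] − [p,r] + [p,q]. For instance
  ∂[v_1,v_2,v_4] = [v_2,v_4] − [v_1,v_4] + [v_1,v_2],
  ∂[v_1,v_3,v_4] = [v_3,v_4] − [v_1,v_4] + [v_1,v_3].
As a 10×5 matrix over Z this has rank 4, with invariant factors (1,1,1,1).

Boundary ∂_3: C_3 → C_2 sends each 3-simplex σ to the alternating sum Σ_i (−1)^i (σ with its i-th vertex removed). For instance
  ∂[v_1,v_2,v_3,v_4] = [v_2,v_3,v_4] − [v_1,v_3,v_4] + [v_1,v_2,v_4] − [v_1,v_2,v_3].
The resulting 5×1 matrix has rank 1, and its Smith normal form has invariant factors (1).

Now H_k = ker ∂_k / im ∂_{k+1}, so:

  H_0: rank C_0 − rank ∂_1 = 6 − 5 = 1, and the invariant factors of ∂_1 are all 1, so H_0 ≅ Z.
  H_1: rank ker ∂_1 − rank ∂_2 = (10 − 5) − 4 = 1, and the invariant factors of ∂_2 are all 1, so H_1 ≅ Z.
  H_2: rank ker ∂_2 − rank ∂_3 = (5 − 4) − 1 = 0, and the invariant factors of ∂_3 are all 1, so H_2 ≅ 0.
  H_3: rank ker ∂_3 − rank ∂_4 = (1 − 1) − 0 = 0, and there is no ∂_4, so H_3 ≅ 0.

As a check, the Euler characteristic is 6 − 10 + 5 − 1 = 0, which agrees with 1 − 1 + 0 − 0 = 0.

H_0 ≅ Z,  H_1 ≅ Z,  H_2 = 0,  H_3 = 0.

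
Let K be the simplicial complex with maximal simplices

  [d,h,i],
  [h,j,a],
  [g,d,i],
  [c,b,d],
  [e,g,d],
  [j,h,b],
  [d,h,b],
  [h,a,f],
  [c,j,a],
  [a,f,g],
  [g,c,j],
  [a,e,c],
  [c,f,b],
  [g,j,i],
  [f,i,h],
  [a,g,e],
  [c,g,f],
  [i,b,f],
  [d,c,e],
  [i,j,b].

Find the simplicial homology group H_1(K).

H_1 ≅ Z ⊕ Z_2.

We work with the vertex ordering a < b < c < d < e < f < g < h < i < j. The simplices of K, each written with vertices in increasing order, are:

  0-simplices (10): a, b, c, d, e, f, g, h, i, j
  1-simplices (30): ac, ae, af, ag, ah, aj, bc, bd, bf, bh, bi, bj, cd, ce, cf, cg, cj, de, dg, dh, di, eg, fg, fh, fi, gi, gj, hi, hj, ij
  2-simplices (20): ace, acj, aeg, afg, afh, ahj, bcd, bcf, bdh, bfi, bhj, bij, cde, cfg, cgj, deg, dgi, dhi, fhi, gij

Hence C_0 ≅ Z^10, C_1 ≅ Z^30, C_2 ≅ Z^20.

Boundary ∂_1: C_1 → C_0 sends each edge [p,q] (with p < q) to q − p. For instance
  ∂hi = i − h.
As a 10×30 matrix over Z this has rank 9, with invariant factors (1,1,1,1,1,1,1,1,1).

∂_2: C_2 → C_1 sends each 2-simplex [p,q,r] to [q,r] − [p,r] + [p,q]. For instance
  ∂dhi = hi − di + dh,
  ∂bhj = hj − bj + bh.
The resulting 30×20 matrix has rank 20, and its Smith normal form has invariant factors (1,1,1,1,1,1,1,1,1,1,1,1,1,1,1,1,1,1,1,2).

Now H_k = ker ∂_k / im ∂_{k+1}, so:

  H_1: rank ker ∂_1 − rank ∂_2 = (30 − 9) − 20 = 1, and ∂_2 has invariant factor 2 > 1, so H_1 = Z ⊕ Z_2.

(K is a triangulation of the Klein bottle.)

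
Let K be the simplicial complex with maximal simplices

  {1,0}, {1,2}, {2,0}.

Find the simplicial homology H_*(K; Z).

H_0 = Z,  H_1 = Z.

K has 3 vertices, 3 edges.
rank ∂_0 = 0, rank ∂_1 = 2 ⇒ b_0 = 3 − 0 − 2 = 1; all invariant factors of ∂_1 are 1 so no torsion. So H_0 = Z.
rank ∂_1 = 2, rank ∂_2 = 0 ⇒ b_1 = 3 − 2 − 0 = 1. So H_1 = Z.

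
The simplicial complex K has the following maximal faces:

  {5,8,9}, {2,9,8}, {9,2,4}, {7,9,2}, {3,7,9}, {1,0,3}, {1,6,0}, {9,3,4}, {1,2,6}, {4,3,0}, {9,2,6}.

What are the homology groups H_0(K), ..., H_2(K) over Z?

Fix the vertex order 0 < 1 < 2 < 3 < 4 < 5 < 6 < 7 < 8 < 9 and write every simplex with vertices in increasing order. Then dim K = 2 and the simplices of K are:

  0-simplices (10): [0], [1], [2], [3], [4], [5], [6], [7], [8], [9]
  1-simplices (21): [0,1], [0,3], [0,4], [0,6], [1,2], [1,3], [1,6], [2,4], [2,6], [2,7], [2,8], [2,9], [3,4], [3,7], [3,9], [4,9], [5,8], [5,9], [6,9], [7,9], [8,9]
  2-simplices (11): [0,1,3], [0,1,6], [0,3,4], [1,2,6], [2,4,9], [2,6,9], [2,7,9], [2,8,9], [3,4,9], [3,7,9], [5,8,9]

so the chain groups are C_0 ≅ Z^10, C_1 ≅ Z^21, C_2 ≅ Z^11.

The boundary map ∂_1: C_1 → C_0 is given by ∂[p,q] = [q] − [p]. For instance
  ∂[2,8] = [8] − [2].
The resulting 10×21 matrix has rank 9, and its Smith normal form has invariant factors (1,1,1,1,1,1,1,1,1).

The boundary map ∂_2: C_2 → C_1 sends each 2-simplex [p,q,r] to [q,r] − [p,r] + [p,q]. For instance
  ∂[1,2,6] = [2,6] − [1,6] + [1,2],
  ∂[2,6,9] = [6,9] − [2,9] + [2,6].
The 21×11 boundary matrix has rank 11 and Smith normal form diag(1,1,1,1,1,1,1,1,1,1,1).

Computing H_k = (kernel of ∂_k) / (image of ∂_{k+1}):

  H_0: rank C_0 − rank ∂_1 = 10 − 9 = 1, and the invariant factors of ∂_1 are all 1, so H_0 ≅ Z.
  H_1: rank ker ∂_1 − rank ∂_2 = (21 − 9) − 11 = 1, and the invariant factors of ∂_2 are all 1, so H_1 ≅ Z.
  H_2: rank ker ∂_2 − rank ∂_3 = (11 − 11) − 0 = 0, and there is no ∂_3, so H_2 ≅ 0.

H_0 ≅ Z,  H_1 ≅ Z,  H_2 = 0.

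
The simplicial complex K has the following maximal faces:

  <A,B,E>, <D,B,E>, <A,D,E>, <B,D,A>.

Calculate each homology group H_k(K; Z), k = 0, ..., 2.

H_0 = Z,  H_1 = 0,  H_2 = Z.

Fix the vertex order A < B < D < E and write every simplex with vertices in increasing order. Then dim K = 2 and the simplices of K are:

  0-simplices (4): A, B, D, E
  1-simplices (6): AB, AD, AE, BD, BE, DE
  2-simplices (4): ABD, ABE, ADE, BDE

Hence C_0 ≅ Z^4, C_1 ≅ Z^6, C_2 ≅ Z^4.

Boundary ∂_1: C_1 → C_0 sends each edge [p,q] (with p < q) to q − p.
This gives a 4×6 integer matrix of rank 3; reducing to Smith normal form yields diagonal entries (1,1,1).

∂_2: C_2 → C_1 acts by ∂[p,q,r] = [q,r] − [p,r] + [p,q]. For instance
  ∂BDE = DE − BE + BD,
  ∂ABD = BD − AD + AB.
As a 6×4 matrix over Z this has rank 3, with invariant factors (1,1,1).

Reading off H_k = ker ∂_k / im ∂_{k+1}:

  H_0: rank C_0 − rank ∂_1 = 4 − 3 = 1, and the invariant factors of ∂_1 are all 1, so H_0 ≅ Z.
  H_1: rank ker ∂_1 − rank ∂_2 = (6 − 3) − 3 = 0, and the invariant factors of ∂_2 are all 1, so H_1 ≅ 0.
  H_2: rank ker ∂_2 − rank ∂_3 = (4 − 3) − 0 = 1, and there is no ∂_3, so H_2 ≅ Z.

As a check, the Euler characteristic is 4 − 6 + 4 = 2, which agrees with 1 − 0 + 1 = 2.
(K is a triangulation of the 2-sphere S^2.)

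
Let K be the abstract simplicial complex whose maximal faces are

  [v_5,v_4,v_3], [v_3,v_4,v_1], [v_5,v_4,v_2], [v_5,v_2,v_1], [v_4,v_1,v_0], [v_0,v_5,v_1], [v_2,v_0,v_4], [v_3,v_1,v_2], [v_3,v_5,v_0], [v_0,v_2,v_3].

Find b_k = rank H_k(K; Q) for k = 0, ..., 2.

Order the vertices as v_0 < v_1 < v_2 < v_3 < v_4 < v_5. Listing each simplex with vertices in this order, K has dimension 2 with simplices:

  0-simplices (6): [v_0], [v_1], [v_2], [v_3], [v_4], [v_5]
  1-simplices (15): (15 of them)
  2-simplices (10): [v_0,v_1,v_4], [v_0,v_1,v_5], [v_0,v_2,v_3], [v_0,v_2,v_4], [v_0,v_3,v_5], [v_1,v_2,v_3], [v_1,v_2,v_5], [v_1,v_3,v_4], [v_2,v_4,v_5], [v_3,v_4,v_5]

so the chain groups are C_0 ≅ Z^6, C_1 ≅ Z^15, C_2 ≅ Z^10.

The boundary map ∂_1: C_1 → C_0 sends each edge [p,q] (with p < q) to q − p. For instance
  ∂[v_2,v_3] = [v_3] − [v_2].
The resulting 6×15 matrix has rank 5, and its Smith normal form has invariant factors (1,1,1,1,1).

The boundary map ∂_2: C_2 → C_1 sends each 2-simplex [p,q,r] to [q,r] − [p,r] + [p,q]. For instance
  ∂[v_2,v_4,v_5] = [v_4,v_5] − [v_2,v_5] + [v_2,v_4],
  ∂[v_1,v_2,v_5] = [v_2,v_5] − [v_1,v_5] + [v_1,v_2].
The resulting 15×10 matrix has rank 10, and its Smith normal form has invariant factors (1,1,1,1,1,1,1,1,1,2).

Computing H_k = (kernel of ∂_k) / (image of ∂_{k+1}):

  H_0: rank C_0 − rank ∂_1 = 6 − 5 = 1, and the invariant factors of ∂_1 are all 1, so H_0 ≅ Z.
  H_1: rank ker ∂_1 − rank ∂_2 = (15 − 5) − 10 = 0, and ∂_2 has invariant factor 2 > 1, so H_1 ≅ Z/2.
  H_2: rank ker ∂_2 − rank ∂_3 = (10 − 10) − 0 = 0, and there is no ∂_3, so H_2 ≅ 0.

Hence the Betti numbers are b_0 = 1, b_1 = 0, b_2 = 0.

b_0 = 1, b_1 = 0, b_2 = 0.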